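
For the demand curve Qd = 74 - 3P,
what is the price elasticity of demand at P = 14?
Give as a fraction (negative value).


dQ/dP = -3
At P = 14: Q = 74 - 3*14 = 32
E = (dQ/dP)(P/Q) = (-3)(14/32) = -21/16

-21/16


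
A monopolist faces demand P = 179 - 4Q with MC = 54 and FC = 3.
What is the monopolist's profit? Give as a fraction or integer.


MR = MC: 179 - 8Q = 54
Q* = 125/8
P* = 179 - 4*125/8 = 233/2
Profit = (P* - MC)*Q* - FC
= (233/2 - 54)*125/8 - 3
= 125/2*125/8 - 3
= 15625/16 - 3 = 15577/16

15577/16


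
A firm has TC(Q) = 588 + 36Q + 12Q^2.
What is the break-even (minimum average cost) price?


AC(Q) = 588/Q + 36 + 12Q
To minimize: dAC/dQ = -588/Q^2 + 12 = 0
Q^2 = 588/12 = 49
Q* = 7
Min AC = 588/7 + 36 + 12*7
Min AC = 84 + 36 + 84 = 204

204


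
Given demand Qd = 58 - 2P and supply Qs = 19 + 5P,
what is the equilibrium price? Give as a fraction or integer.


At equilibrium, Qd = Qs.
58 - 2P = 19 + 5P
58 - 19 = 2P + 5P
39 = 7P
P* = 39/7 = 39/7

39/7


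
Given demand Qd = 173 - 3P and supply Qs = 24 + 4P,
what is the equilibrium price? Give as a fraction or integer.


At equilibrium, Qd = Qs.
173 - 3P = 24 + 4P
173 - 24 = 3P + 4P
149 = 7P
P* = 149/7 = 149/7

149/7


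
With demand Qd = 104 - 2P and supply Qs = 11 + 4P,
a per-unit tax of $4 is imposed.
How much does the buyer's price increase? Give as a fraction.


With a per-unit tax, the buyer's price increase depends on relative slopes.
Supply slope: d = 4, Demand slope: b = 2
Buyer's price increase = d * tax / (b + d)
= 4 * 4 / (2 + 4)
= 16 / 6 = 8/3

8/3


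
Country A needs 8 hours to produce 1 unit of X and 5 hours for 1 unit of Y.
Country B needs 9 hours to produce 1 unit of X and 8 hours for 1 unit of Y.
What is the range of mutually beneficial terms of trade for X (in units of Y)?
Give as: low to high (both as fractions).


Opportunity cost of X for Country A = hours_X / hours_Y = 8/5 = 8/5 units of Y
Opportunity cost of X for Country B = hours_X / hours_Y = 9/8 = 9/8 units of Y
Terms of trade must be between the two opportunity costs.
Range: 9/8 to 8/5

9/8 to 8/5


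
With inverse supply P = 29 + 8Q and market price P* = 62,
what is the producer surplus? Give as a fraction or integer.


Minimum supply price (at Q=0): P_min = 29
Quantity supplied at P* = 62:
Q* = (62 - 29)/8 = 33/8
PS = (1/2) * Q* * (P* - P_min)
PS = (1/2) * 33/8 * (62 - 29)
PS = (1/2) * 33/8 * 33 = 1089/16

1089/16


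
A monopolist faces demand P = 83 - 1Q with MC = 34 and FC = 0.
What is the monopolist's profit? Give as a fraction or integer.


MR = MC: 83 - 2Q = 34
Q* = 49/2
P* = 83 - 1*49/2 = 117/2
Profit = (P* - MC)*Q* - FC
= (117/2 - 34)*49/2 - 0
= 49/2*49/2 - 0
= 2401/4 - 0 = 2401/4

2401/4


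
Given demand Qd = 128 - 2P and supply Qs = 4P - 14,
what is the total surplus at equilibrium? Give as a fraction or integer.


Find equilibrium: 128 - 2P = 4P - 14
128 + 14 = 6P
P* = 142/6 = 71/3
Q* = 4*71/3 - 14 = 242/3
Inverse demand: P = 64 - Q/2, so P_max = 64
Inverse supply: P = 7/2 + Q/4, so P_min = 7/2
CS = (1/2) * 242/3 * (64 - 71/3) = 14641/9
PS = (1/2) * 242/3 * (71/3 - 7/2) = 14641/18
TS = CS + PS = 14641/9 + 14641/18 = 14641/6

14641/6


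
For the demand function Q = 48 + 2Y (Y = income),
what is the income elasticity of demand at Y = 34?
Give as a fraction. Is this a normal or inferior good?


dQ/dY = 2
At Y = 34: Q = 48 + 2*34 = 116
Ey = (dQ/dY)(Y/Q) = 2 * 34 / 116 = 17/29
Since Ey > 0, this is a normal good.

17/29 (normal good)


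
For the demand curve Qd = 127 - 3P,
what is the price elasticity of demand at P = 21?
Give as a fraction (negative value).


dQ/dP = -3
At P = 21: Q = 127 - 3*21 = 64
E = (dQ/dP)(P/Q) = (-3)(21/64) = -63/64

-63/64


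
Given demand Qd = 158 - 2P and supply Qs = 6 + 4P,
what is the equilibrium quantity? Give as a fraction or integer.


First find equilibrium price:
158 - 2P = 6 + 4P
P* = 152/6 = 76/3
Then substitute into demand:
Q* = 158 - 2 * 76/3 = 322/3

322/3


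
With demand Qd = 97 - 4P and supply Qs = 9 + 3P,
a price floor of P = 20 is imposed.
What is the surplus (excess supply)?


At P = 20:
Qd = 97 - 4*20 = 17
Qs = 9 + 3*20 = 69
Surplus = Qs - Qd = 69 - 17 = 52

52


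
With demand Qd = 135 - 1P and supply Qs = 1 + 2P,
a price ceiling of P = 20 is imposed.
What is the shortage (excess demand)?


At P = 20:
Qd = 135 - 1*20 = 115
Qs = 1 + 2*20 = 41
Shortage = Qd - Qs = 115 - 41 = 74

74


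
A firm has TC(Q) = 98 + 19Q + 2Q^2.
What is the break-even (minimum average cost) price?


AC(Q) = 98/Q + 19 + 2Q
To minimize: dAC/dQ = -98/Q^2 + 2 = 0
Q^2 = 98/2 = 49
Q* = 7
Min AC = 98/7 + 19 + 2*7
Min AC = 14 + 19 + 14 = 47

47


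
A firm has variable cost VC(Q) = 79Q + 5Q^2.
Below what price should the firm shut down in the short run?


AVC(Q) = VC(Q)/Q = 79 + 5Q
AVC is increasing in Q, so minimum AVC is at Q -> 0+.
Min AVC = 79
The firm should shut down if P < 79.

79


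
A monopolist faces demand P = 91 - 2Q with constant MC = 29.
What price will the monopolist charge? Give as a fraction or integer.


MR = 91 - 4Q
Set MR = MC: 91 - 4Q = 29
Q* = 31/2
Substitute into demand:
P* = 91 - 2*31/2 = 60

60


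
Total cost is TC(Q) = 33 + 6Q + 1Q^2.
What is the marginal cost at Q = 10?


MC = dTC/dQ = 6 + 2*1*Q
At Q = 10:
MC = 6 + 2*10
MC = 6 + 20 = 26

26


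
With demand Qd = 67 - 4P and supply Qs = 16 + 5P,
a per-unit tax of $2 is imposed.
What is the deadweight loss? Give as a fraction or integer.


Pre-tax equilibrium quantity: Q* = 133/3
Post-tax equilibrium quantity: Q_tax = 359/9
Reduction in quantity: Q* - Q_tax = 40/9
DWL = (1/2) * tax * (Q* - Q_tax)
DWL = (1/2) * 2 * 40/9 = 40/9

40/9


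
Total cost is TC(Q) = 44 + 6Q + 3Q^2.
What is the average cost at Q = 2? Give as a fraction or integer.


TC(2) = 44 + 6*2 + 3*2^2
TC(2) = 44 + 12 + 12 = 68
AC = TC/Q = 68/2 = 34

34


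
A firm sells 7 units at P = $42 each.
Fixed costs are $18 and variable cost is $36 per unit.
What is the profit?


Total Revenue = P * Q = 42 * 7 = $294
Total Cost = FC + VC*Q = 18 + 36*7 = $270
Profit = TR - TC = 294 - 270 = $24

$24


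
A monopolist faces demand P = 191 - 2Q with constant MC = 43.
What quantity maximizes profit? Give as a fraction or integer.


TR = P*Q = (191 - 2Q)Q = 191Q - 2Q^2
MR = dTR/dQ = 191 - 4Q
Set MR = MC:
191 - 4Q = 43
148 = 4Q
Q* = 148/4 = 37

37


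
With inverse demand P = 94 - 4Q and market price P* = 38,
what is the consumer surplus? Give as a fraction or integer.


Maximum willingness to pay (at Q=0): P_max = 94
Quantity demanded at P* = 38:
Q* = (94 - 38)/4 = 14
CS = (1/2) * Q* * (P_max - P*)
CS = (1/2) * 14 * (94 - 38)
CS = (1/2) * 14 * 56 = 392

392


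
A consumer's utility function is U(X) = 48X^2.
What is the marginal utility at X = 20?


MU = dU/dX = 48*2*X^(2-1)
MU = 96*X^1
At X = 20:
MU = 96 * 20^1
MU = 96 * 20 = 1920

1920


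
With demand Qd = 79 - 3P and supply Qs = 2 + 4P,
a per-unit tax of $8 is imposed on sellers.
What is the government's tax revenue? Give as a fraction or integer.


With tax on sellers, new supply: Qs' = 2 + 4(P - 8)
= 4P - 30
New equilibrium quantity:
Q_new = 226/7
Tax revenue = tax * Q_new = 8 * 226/7 = 1808/7

1808/7


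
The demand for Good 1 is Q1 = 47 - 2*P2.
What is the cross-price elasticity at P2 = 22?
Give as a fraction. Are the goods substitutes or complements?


dQ1/dP2 = -2
At P2 = 22: Q1 = 47 - 2*22 = 3
Exy = (dQ1/dP2)(P2/Q1) = -2 * 22 / 3 = -44/3
Since Exy < 0, the goods are complements.

-44/3 (complements)


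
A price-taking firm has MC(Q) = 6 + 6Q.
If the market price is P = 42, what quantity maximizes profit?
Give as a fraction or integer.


In perfect competition, profit is maximized where P = MC.
42 = 6 + 6Q
36 = 6Q
Q* = 36/6 = 6

6


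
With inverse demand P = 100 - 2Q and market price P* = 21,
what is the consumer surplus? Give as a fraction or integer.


Maximum willingness to pay (at Q=0): P_max = 100
Quantity demanded at P* = 21:
Q* = (100 - 21)/2 = 79/2
CS = (1/2) * Q* * (P_max - P*)
CS = (1/2) * 79/2 * (100 - 21)
CS = (1/2) * 79/2 * 79 = 6241/4

6241/4


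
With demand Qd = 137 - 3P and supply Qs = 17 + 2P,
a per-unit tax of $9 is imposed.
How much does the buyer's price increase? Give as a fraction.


With a per-unit tax, the buyer's price increase depends on relative slopes.
Supply slope: d = 2, Demand slope: b = 3
Buyer's price increase = d * tax / (b + d)
= 2 * 9 / (3 + 2)
= 18 / 5 = 18/5

18/5


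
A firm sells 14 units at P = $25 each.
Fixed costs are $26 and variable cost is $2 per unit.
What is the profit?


Total Revenue = P * Q = 25 * 14 = $350
Total Cost = FC + VC*Q = 26 + 2*14 = $54
Profit = TR - TC = 350 - 54 = $296

$296


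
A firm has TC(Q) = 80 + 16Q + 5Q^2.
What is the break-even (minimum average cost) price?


AC(Q) = 80/Q + 16 + 5Q
To minimize: dAC/dQ = -80/Q^2 + 5 = 0
Q^2 = 80/5 = 16
Q* = 4
Min AC = 80/4 + 16 + 5*4
Min AC = 20 + 16 + 20 = 56

56


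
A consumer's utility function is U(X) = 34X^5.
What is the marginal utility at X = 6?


MU = dU/dX = 34*5*X^(5-1)
MU = 170*X^4
At X = 6:
MU = 170 * 6^4
MU = 170 * 1296 = 220320

220320


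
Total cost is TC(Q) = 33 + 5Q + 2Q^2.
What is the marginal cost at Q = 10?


MC = dTC/dQ = 5 + 2*2*Q
At Q = 10:
MC = 5 + 4*10
MC = 5 + 40 = 45

45


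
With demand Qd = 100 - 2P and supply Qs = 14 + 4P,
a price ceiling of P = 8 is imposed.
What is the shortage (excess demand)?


At P = 8:
Qd = 100 - 2*8 = 84
Qs = 14 + 4*8 = 46
Shortage = Qd - Qs = 84 - 46 = 38

38


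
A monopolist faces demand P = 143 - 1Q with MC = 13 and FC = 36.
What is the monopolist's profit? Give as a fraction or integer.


MR = MC: 143 - 2Q = 13
Q* = 65
P* = 143 - 1*65 = 78
Profit = (P* - MC)*Q* - FC
= (78 - 13)*65 - 36
= 65*65 - 36
= 4225 - 36 = 4189

4189


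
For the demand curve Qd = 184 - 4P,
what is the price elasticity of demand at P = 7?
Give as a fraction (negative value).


dQ/dP = -4
At P = 7: Q = 184 - 4*7 = 156
E = (dQ/dP)(P/Q) = (-4)(7/156) = -7/39

-7/39


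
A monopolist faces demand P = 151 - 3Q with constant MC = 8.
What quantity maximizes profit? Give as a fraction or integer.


TR = P*Q = (151 - 3Q)Q = 151Q - 3Q^2
MR = dTR/dQ = 151 - 6Q
Set MR = MC:
151 - 6Q = 8
143 = 6Q
Q* = 143/6 = 143/6

143/6


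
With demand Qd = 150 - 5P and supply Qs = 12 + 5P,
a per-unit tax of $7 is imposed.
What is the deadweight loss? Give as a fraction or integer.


Pre-tax equilibrium quantity: Q* = 81
Post-tax equilibrium quantity: Q_tax = 127/2
Reduction in quantity: Q* - Q_tax = 35/2
DWL = (1/2) * tax * (Q* - Q_tax)
DWL = (1/2) * 7 * 35/2 = 245/4

245/4


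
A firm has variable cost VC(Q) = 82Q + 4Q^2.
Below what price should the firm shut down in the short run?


AVC(Q) = VC(Q)/Q = 82 + 4Q
AVC is increasing in Q, so minimum AVC is at Q -> 0+.
Min AVC = 82
The firm should shut down if P < 82.

82


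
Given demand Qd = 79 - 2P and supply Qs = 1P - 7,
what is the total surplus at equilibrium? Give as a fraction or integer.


Find equilibrium: 79 - 2P = 1P - 7
79 + 7 = 3P
P* = 86/3 = 86/3
Q* = 1*86/3 - 7 = 65/3
Inverse demand: P = 79/2 - Q/2, so P_max = 79/2
Inverse supply: P = 7 + Q/1, so P_min = 7
CS = (1/2) * 65/3 * (79/2 - 86/3) = 4225/36
PS = (1/2) * 65/3 * (86/3 - 7) = 4225/18
TS = CS + PS = 4225/36 + 4225/18 = 4225/12

4225/12


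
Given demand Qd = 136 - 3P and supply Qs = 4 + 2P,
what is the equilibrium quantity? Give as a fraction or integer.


First find equilibrium price:
136 - 3P = 4 + 2P
P* = 132/5 = 132/5
Then substitute into demand:
Q* = 136 - 3 * 132/5 = 284/5

284/5


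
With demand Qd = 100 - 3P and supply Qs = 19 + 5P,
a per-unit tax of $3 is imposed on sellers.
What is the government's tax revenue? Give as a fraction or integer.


With tax on sellers, new supply: Qs' = 19 + 5(P - 3)
= 4 + 5P
New equilibrium quantity:
Q_new = 64
Tax revenue = tax * Q_new = 3 * 64 = 192

192


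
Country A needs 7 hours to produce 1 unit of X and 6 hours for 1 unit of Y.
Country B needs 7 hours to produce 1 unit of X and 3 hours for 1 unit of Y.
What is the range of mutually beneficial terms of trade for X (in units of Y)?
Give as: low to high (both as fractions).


Opportunity cost of X for Country A = hours_X / hours_Y = 7/6 = 7/6 units of Y
Opportunity cost of X for Country B = hours_X / hours_Y = 7/3 = 7/3 units of Y
Terms of trade must be between the two opportunity costs.
Range: 7/6 to 7/3

7/6 to 7/3


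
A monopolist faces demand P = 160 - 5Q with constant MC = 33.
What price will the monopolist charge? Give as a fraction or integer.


MR = 160 - 10Q
Set MR = MC: 160 - 10Q = 33
Q* = 127/10
Substitute into demand:
P* = 160 - 5*127/10 = 193/2

193/2


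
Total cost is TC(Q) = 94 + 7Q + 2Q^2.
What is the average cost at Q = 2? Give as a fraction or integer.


TC(2) = 94 + 7*2 + 2*2^2
TC(2) = 94 + 14 + 8 = 116
AC = TC/Q = 116/2 = 58

58


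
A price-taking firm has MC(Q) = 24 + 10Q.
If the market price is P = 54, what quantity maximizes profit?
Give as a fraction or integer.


In perfect competition, profit is maximized where P = MC.
54 = 24 + 10Q
30 = 10Q
Q* = 30/10 = 3

3


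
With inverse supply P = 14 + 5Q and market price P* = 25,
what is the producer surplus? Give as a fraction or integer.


Minimum supply price (at Q=0): P_min = 14
Quantity supplied at P* = 25:
Q* = (25 - 14)/5 = 11/5
PS = (1/2) * Q* * (P* - P_min)
PS = (1/2) * 11/5 * (25 - 14)
PS = (1/2) * 11/5 * 11 = 121/10

121/10


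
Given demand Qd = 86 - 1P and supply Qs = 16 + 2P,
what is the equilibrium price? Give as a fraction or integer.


At equilibrium, Qd = Qs.
86 - 1P = 16 + 2P
86 - 16 = 1P + 2P
70 = 3P
P* = 70/3 = 70/3

70/3


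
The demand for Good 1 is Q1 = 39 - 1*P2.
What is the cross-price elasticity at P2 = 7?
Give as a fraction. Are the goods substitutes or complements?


dQ1/dP2 = -1
At P2 = 7: Q1 = 39 - 1*7 = 32
Exy = (dQ1/dP2)(P2/Q1) = -1 * 7 / 32 = -7/32
Since Exy < 0, the goods are complements.

-7/32 (complements)


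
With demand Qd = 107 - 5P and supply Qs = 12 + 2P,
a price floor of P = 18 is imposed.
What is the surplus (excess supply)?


At P = 18:
Qd = 107 - 5*18 = 17
Qs = 12 + 2*18 = 48
Surplus = Qs - Qd = 48 - 17 = 31

31


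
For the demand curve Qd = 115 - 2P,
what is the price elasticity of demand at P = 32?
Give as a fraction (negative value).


dQ/dP = -2
At P = 32: Q = 115 - 2*32 = 51
E = (dQ/dP)(P/Q) = (-2)(32/51) = -64/51

-64/51


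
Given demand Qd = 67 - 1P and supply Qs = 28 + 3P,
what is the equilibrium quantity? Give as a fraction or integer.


First find equilibrium price:
67 - 1P = 28 + 3P
P* = 39/4 = 39/4
Then substitute into demand:
Q* = 67 - 1 * 39/4 = 229/4

229/4


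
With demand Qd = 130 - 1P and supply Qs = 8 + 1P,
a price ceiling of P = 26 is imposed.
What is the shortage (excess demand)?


At P = 26:
Qd = 130 - 1*26 = 104
Qs = 8 + 1*26 = 34
Shortage = Qd - Qs = 104 - 34 = 70

70


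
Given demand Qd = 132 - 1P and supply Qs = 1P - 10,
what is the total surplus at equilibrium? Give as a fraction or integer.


Find equilibrium: 132 - 1P = 1P - 10
132 + 10 = 2P
P* = 142/2 = 71
Q* = 1*71 - 10 = 61
Inverse demand: P = 132 - Q/1, so P_max = 132
Inverse supply: P = 10 + Q/1, so P_min = 10
CS = (1/2) * 61 * (132 - 71) = 3721/2
PS = (1/2) * 61 * (71 - 10) = 3721/2
TS = CS + PS = 3721/2 + 3721/2 = 3721

3721


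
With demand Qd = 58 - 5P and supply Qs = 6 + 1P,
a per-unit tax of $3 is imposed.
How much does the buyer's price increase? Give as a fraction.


With a per-unit tax, the buyer's price increase depends on relative slopes.
Supply slope: d = 1, Demand slope: b = 5
Buyer's price increase = d * tax / (b + d)
= 1 * 3 / (5 + 1)
= 3 / 6 = 1/2

1/2


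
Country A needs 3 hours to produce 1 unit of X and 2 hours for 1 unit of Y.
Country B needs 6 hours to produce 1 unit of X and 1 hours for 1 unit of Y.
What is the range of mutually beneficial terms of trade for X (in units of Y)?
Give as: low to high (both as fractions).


Opportunity cost of X for Country A = hours_X / hours_Y = 3/2 = 3/2 units of Y
Opportunity cost of X for Country B = hours_X / hours_Y = 6/1 = 6 units of Y
Terms of trade must be between the two opportunity costs.
Range: 3/2 to 6

3/2 to 6


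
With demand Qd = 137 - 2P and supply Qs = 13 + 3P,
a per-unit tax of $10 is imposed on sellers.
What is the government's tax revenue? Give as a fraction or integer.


With tax on sellers, new supply: Qs' = 13 + 3(P - 10)
= 3P - 17
New equilibrium quantity:
Q_new = 377/5
Tax revenue = tax * Q_new = 10 * 377/5 = 754

754


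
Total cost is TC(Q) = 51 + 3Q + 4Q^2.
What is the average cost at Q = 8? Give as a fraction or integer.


TC(8) = 51 + 3*8 + 4*8^2
TC(8) = 51 + 24 + 256 = 331
AC = TC/Q = 331/8 = 331/8

331/8


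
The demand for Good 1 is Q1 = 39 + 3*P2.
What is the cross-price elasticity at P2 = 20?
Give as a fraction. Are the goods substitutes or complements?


dQ1/dP2 = 3
At P2 = 20: Q1 = 39 + 3*20 = 99
Exy = (dQ1/dP2)(P2/Q1) = 3 * 20 / 99 = 20/33
Since Exy > 0, the goods are substitutes.

20/33 (substitutes)


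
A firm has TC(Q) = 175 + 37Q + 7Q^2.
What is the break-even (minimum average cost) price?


AC(Q) = 175/Q + 37 + 7Q
To minimize: dAC/dQ = -175/Q^2 + 7 = 0
Q^2 = 175/7 = 25
Q* = 5
Min AC = 175/5 + 37 + 7*5
Min AC = 35 + 37 + 35 = 107

107


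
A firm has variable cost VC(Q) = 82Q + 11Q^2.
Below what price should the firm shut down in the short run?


AVC(Q) = VC(Q)/Q = 82 + 11Q
AVC is increasing in Q, so minimum AVC is at Q -> 0+.
Min AVC = 82
The firm should shut down if P < 82.

82


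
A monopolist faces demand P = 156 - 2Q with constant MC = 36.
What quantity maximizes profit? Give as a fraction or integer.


TR = P*Q = (156 - 2Q)Q = 156Q - 2Q^2
MR = dTR/dQ = 156 - 4Q
Set MR = MC:
156 - 4Q = 36
120 = 4Q
Q* = 120/4 = 30

30


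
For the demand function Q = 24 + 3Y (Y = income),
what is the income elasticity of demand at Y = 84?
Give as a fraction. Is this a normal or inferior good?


dQ/dY = 3
At Y = 84: Q = 24 + 3*84 = 276
Ey = (dQ/dY)(Y/Q) = 3 * 84 / 276 = 21/23
Since Ey > 0, this is a normal good.

21/23 (normal good)


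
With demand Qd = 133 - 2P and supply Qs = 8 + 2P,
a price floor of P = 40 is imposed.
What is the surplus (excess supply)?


At P = 40:
Qd = 133 - 2*40 = 53
Qs = 8 + 2*40 = 88
Surplus = Qs - Qd = 88 - 53 = 35

35


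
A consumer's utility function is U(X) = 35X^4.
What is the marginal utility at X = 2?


MU = dU/dX = 35*4*X^(4-1)
MU = 140*X^3
At X = 2:
MU = 140 * 2^3
MU = 140 * 8 = 1120

1120


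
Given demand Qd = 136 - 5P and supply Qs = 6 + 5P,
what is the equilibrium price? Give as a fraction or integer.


At equilibrium, Qd = Qs.
136 - 5P = 6 + 5P
136 - 6 = 5P + 5P
130 = 10P
P* = 130/10 = 13

13


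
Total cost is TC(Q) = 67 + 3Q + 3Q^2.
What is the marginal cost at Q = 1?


MC = dTC/dQ = 3 + 2*3*Q
At Q = 1:
MC = 3 + 6*1
MC = 3 + 6 = 9

9


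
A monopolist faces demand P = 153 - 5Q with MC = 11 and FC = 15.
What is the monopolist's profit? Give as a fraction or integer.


MR = MC: 153 - 10Q = 11
Q* = 71/5
P* = 153 - 5*71/5 = 82
Profit = (P* - MC)*Q* - FC
= (82 - 11)*71/5 - 15
= 71*71/5 - 15
= 5041/5 - 15 = 4966/5

4966/5


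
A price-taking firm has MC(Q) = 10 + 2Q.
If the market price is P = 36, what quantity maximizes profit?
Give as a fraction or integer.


In perfect competition, profit is maximized where P = MC.
36 = 10 + 2Q
26 = 2Q
Q* = 26/2 = 13

13


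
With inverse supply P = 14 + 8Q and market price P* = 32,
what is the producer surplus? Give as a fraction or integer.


Minimum supply price (at Q=0): P_min = 14
Quantity supplied at P* = 32:
Q* = (32 - 14)/8 = 9/4
PS = (1/2) * Q* * (P* - P_min)
PS = (1/2) * 9/4 * (32 - 14)
PS = (1/2) * 9/4 * 18 = 81/4

81/4


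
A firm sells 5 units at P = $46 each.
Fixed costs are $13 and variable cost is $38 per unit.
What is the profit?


Total Revenue = P * Q = 46 * 5 = $230
Total Cost = FC + VC*Q = 13 + 38*5 = $203
Profit = TR - TC = 230 - 203 = $27

$27


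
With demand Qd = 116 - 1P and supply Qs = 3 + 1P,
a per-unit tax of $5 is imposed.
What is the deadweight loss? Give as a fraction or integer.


Pre-tax equilibrium quantity: Q* = 119/2
Post-tax equilibrium quantity: Q_tax = 57
Reduction in quantity: Q* - Q_tax = 5/2
DWL = (1/2) * tax * (Q* - Q_tax)
DWL = (1/2) * 5 * 5/2 = 25/4

25/4


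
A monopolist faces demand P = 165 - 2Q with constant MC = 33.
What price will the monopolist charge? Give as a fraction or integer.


MR = 165 - 4Q
Set MR = MC: 165 - 4Q = 33
Q* = 33
Substitute into demand:
P* = 165 - 2*33 = 99

99


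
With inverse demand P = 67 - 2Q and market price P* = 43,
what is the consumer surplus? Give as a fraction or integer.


Maximum willingness to pay (at Q=0): P_max = 67
Quantity demanded at P* = 43:
Q* = (67 - 43)/2 = 12
CS = (1/2) * Q* * (P_max - P*)
CS = (1/2) * 12 * (67 - 43)
CS = (1/2) * 12 * 24 = 144

144


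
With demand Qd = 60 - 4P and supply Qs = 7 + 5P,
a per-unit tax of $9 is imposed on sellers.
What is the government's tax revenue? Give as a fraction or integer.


With tax on sellers, new supply: Qs' = 7 + 5(P - 9)
= 5P - 38
New equilibrium quantity:
Q_new = 148/9
Tax revenue = tax * Q_new = 9 * 148/9 = 148

148


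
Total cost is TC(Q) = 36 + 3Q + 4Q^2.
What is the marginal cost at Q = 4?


MC = dTC/dQ = 3 + 2*4*Q
At Q = 4:
MC = 3 + 8*4
MC = 3 + 32 = 35

35


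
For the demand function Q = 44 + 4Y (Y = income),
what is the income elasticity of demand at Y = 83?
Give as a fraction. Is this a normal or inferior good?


dQ/dY = 4
At Y = 83: Q = 44 + 4*83 = 376
Ey = (dQ/dY)(Y/Q) = 4 * 83 / 376 = 83/94
Since Ey > 0, this is a normal good.

83/94 (normal good)


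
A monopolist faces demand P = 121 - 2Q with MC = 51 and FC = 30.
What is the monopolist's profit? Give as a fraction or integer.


MR = MC: 121 - 4Q = 51
Q* = 35/2
P* = 121 - 2*35/2 = 86
Profit = (P* - MC)*Q* - FC
= (86 - 51)*35/2 - 30
= 35*35/2 - 30
= 1225/2 - 30 = 1165/2

1165/2


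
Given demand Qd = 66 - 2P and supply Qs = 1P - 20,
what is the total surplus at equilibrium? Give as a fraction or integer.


Find equilibrium: 66 - 2P = 1P - 20
66 + 20 = 3P
P* = 86/3 = 86/3
Q* = 1*86/3 - 20 = 26/3
Inverse demand: P = 33 - Q/2, so P_max = 33
Inverse supply: P = 20 + Q/1, so P_min = 20
CS = (1/2) * 26/3 * (33 - 86/3) = 169/9
PS = (1/2) * 26/3 * (86/3 - 20) = 338/9
TS = CS + PS = 169/9 + 338/9 = 169/3

169/3


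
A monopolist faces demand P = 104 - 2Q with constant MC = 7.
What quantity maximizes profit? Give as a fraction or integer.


TR = P*Q = (104 - 2Q)Q = 104Q - 2Q^2
MR = dTR/dQ = 104 - 4Q
Set MR = MC:
104 - 4Q = 7
97 = 4Q
Q* = 97/4 = 97/4

97/4


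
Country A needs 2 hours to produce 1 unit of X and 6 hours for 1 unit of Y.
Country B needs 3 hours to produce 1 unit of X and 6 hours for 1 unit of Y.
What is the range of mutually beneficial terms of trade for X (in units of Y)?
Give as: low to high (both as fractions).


Opportunity cost of X for Country A = hours_X / hours_Y = 2/6 = 1/3 units of Y
Opportunity cost of X for Country B = hours_X / hours_Y = 3/6 = 1/2 units of Y
Terms of trade must be between the two opportunity costs.
Range: 1/3 to 1/2

1/3 to 1/2


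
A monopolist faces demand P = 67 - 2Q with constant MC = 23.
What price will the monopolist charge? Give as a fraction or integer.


MR = 67 - 4Q
Set MR = MC: 67 - 4Q = 23
Q* = 11
Substitute into demand:
P* = 67 - 2*11 = 45

45


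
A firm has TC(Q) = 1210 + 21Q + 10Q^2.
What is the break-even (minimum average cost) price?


AC(Q) = 1210/Q + 21 + 10Q
To minimize: dAC/dQ = -1210/Q^2 + 10 = 0
Q^2 = 1210/10 = 121
Q* = 11
Min AC = 1210/11 + 21 + 10*11
Min AC = 110 + 21 + 110 = 241

241


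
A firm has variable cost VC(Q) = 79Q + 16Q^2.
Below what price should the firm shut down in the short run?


AVC(Q) = VC(Q)/Q = 79 + 16Q
AVC is increasing in Q, so minimum AVC is at Q -> 0+.
Min AVC = 79
The firm should shut down if P < 79.

79


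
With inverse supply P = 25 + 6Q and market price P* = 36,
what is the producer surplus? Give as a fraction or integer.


Minimum supply price (at Q=0): P_min = 25
Quantity supplied at P* = 36:
Q* = (36 - 25)/6 = 11/6
PS = (1/2) * Q* * (P* - P_min)
PS = (1/2) * 11/6 * (36 - 25)
PS = (1/2) * 11/6 * 11 = 121/12

121/12


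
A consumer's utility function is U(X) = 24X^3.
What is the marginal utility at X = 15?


MU = dU/dX = 24*3*X^(3-1)
MU = 72*X^2
At X = 15:
MU = 72 * 15^2
MU = 72 * 225 = 16200

16200


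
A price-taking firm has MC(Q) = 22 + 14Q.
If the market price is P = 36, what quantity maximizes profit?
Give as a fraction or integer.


In perfect competition, profit is maximized where P = MC.
36 = 22 + 14Q
14 = 14Q
Q* = 14/14 = 1

1


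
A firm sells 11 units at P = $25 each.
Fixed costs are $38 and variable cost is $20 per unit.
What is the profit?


Total Revenue = P * Q = 25 * 11 = $275
Total Cost = FC + VC*Q = 38 + 20*11 = $258
Profit = TR - TC = 275 - 258 = $17

$17


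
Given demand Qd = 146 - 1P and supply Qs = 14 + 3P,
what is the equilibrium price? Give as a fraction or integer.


At equilibrium, Qd = Qs.
146 - 1P = 14 + 3P
146 - 14 = 1P + 3P
132 = 4P
P* = 132/4 = 33

33


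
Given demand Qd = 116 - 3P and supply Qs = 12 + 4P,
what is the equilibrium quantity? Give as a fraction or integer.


First find equilibrium price:
116 - 3P = 12 + 4P
P* = 104/7 = 104/7
Then substitute into demand:
Q* = 116 - 3 * 104/7 = 500/7

500/7


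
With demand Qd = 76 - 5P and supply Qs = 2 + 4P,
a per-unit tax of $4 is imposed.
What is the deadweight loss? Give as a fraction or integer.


Pre-tax equilibrium quantity: Q* = 314/9
Post-tax equilibrium quantity: Q_tax = 26
Reduction in quantity: Q* - Q_tax = 80/9
DWL = (1/2) * tax * (Q* - Q_tax)
DWL = (1/2) * 4 * 80/9 = 160/9

160/9


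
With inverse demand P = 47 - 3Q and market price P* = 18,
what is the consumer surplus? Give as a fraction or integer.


Maximum willingness to pay (at Q=0): P_max = 47
Quantity demanded at P* = 18:
Q* = (47 - 18)/3 = 29/3
CS = (1/2) * Q* * (P_max - P*)
CS = (1/2) * 29/3 * (47 - 18)
CS = (1/2) * 29/3 * 29 = 841/6

841/6


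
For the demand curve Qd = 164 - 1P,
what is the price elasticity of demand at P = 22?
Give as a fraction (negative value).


dQ/dP = -1
At P = 22: Q = 164 - 1*22 = 142
E = (dQ/dP)(P/Q) = (-1)(22/142) = -11/71

-11/71


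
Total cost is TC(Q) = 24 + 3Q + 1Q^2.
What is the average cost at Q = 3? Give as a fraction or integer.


TC(3) = 24 + 3*3 + 1*3^2
TC(3) = 24 + 9 + 9 = 42
AC = TC/Q = 42/3 = 14

14


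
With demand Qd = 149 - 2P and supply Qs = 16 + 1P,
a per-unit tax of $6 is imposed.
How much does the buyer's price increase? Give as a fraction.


With a per-unit tax, the buyer's price increase depends on relative slopes.
Supply slope: d = 1, Demand slope: b = 2
Buyer's price increase = d * tax / (b + d)
= 1 * 6 / (2 + 1)
= 6 / 3 = 2

2


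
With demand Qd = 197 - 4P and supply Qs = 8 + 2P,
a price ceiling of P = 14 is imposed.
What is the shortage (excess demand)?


At P = 14:
Qd = 197 - 4*14 = 141
Qs = 8 + 2*14 = 36
Shortage = Qd - Qs = 141 - 36 = 105

105


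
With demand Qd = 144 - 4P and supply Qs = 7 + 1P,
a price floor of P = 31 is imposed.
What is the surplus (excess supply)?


At P = 31:
Qd = 144 - 4*31 = 20
Qs = 7 + 1*31 = 38
Surplus = Qs - Qd = 38 - 20 = 18

18


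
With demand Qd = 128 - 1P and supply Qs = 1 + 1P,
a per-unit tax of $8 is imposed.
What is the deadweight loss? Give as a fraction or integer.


Pre-tax equilibrium quantity: Q* = 129/2
Post-tax equilibrium quantity: Q_tax = 121/2
Reduction in quantity: Q* - Q_tax = 4
DWL = (1/2) * tax * (Q* - Q_tax)
DWL = (1/2) * 8 * 4 = 16

16


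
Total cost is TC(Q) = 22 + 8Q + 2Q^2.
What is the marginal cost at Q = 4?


MC = dTC/dQ = 8 + 2*2*Q
At Q = 4:
MC = 8 + 4*4
MC = 8 + 16 = 24

24


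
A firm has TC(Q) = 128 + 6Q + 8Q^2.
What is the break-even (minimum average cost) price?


AC(Q) = 128/Q + 6 + 8Q
To minimize: dAC/dQ = -128/Q^2 + 8 = 0
Q^2 = 128/8 = 16
Q* = 4
Min AC = 128/4 + 6 + 8*4
Min AC = 32 + 6 + 32 = 70

70


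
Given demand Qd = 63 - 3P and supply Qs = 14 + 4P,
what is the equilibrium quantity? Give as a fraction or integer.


First find equilibrium price:
63 - 3P = 14 + 4P
P* = 49/7 = 7
Then substitute into demand:
Q* = 63 - 3 * 7 = 42

42


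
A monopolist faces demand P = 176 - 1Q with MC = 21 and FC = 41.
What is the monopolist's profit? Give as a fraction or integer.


MR = MC: 176 - 2Q = 21
Q* = 155/2
P* = 176 - 1*155/2 = 197/2
Profit = (P* - MC)*Q* - FC
= (197/2 - 21)*155/2 - 41
= 155/2*155/2 - 41
= 24025/4 - 41 = 23861/4

23861/4


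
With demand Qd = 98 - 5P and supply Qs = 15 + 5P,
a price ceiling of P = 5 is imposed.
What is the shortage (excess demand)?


At P = 5:
Qd = 98 - 5*5 = 73
Qs = 15 + 5*5 = 40
Shortage = Qd - Qs = 73 - 40 = 33

33


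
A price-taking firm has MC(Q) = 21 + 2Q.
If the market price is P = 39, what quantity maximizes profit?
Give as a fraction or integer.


In perfect competition, profit is maximized where P = MC.
39 = 21 + 2Q
18 = 2Q
Q* = 18/2 = 9

9


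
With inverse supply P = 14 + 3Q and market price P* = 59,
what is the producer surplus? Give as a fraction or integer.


Minimum supply price (at Q=0): P_min = 14
Quantity supplied at P* = 59:
Q* = (59 - 14)/3 = 15
PS = (1/2) * Q* * (P* - P_min)
PS = (1/2) * 15 * (59 - 14)
PS = (1/2) * 15 * 45 = 675/2

675/2


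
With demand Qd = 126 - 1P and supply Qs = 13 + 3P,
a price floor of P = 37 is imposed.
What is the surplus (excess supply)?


At P = 37:
Qd = 126 - 1*37 = 89
Qs = 13 + 3*37 = 124
Surplus = Qs - Qd = 124 - 89 = 35

35


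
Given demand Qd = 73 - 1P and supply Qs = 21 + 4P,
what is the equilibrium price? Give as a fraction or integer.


At equilibrium, Qd = Qs.
73 - 1P = 21 + 4P
73 - 21 = 1P + 4P
52 = 5P
P* = 52/5 = 52/5

52/5


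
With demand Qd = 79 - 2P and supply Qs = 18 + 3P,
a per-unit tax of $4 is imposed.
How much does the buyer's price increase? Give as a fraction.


With a per-unit tax, the buyer's price increase depends on relative slopes.
Supply slope: d = 3, Demand slope: b = 2
Buyer's price increase = d * tax / (b + d)
= 3 * 4 / (2 + 3)
= 12 / 5 = 12/5

12/5


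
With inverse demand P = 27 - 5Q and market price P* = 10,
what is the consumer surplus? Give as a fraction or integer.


Maximum willingness to pay (at Q=0): P_max = 27
Quantity demanded at P* = 10:
Q* = (27 - 10)/5 = 17/5
CS = (1/2) * Q* * (P_max - P*)
CS = (1/2) * 17/5 * (27 - 10)
CS = (1/2) * 17/5 * 17 = 289/10

289/10


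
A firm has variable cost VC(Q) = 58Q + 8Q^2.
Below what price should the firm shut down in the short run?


AVC(Q) = VC(Q)/Q = 58 + 8Q
AVC is increasing in Q, so minimum AVC is at Q -> 0+.
Min AVC = 58
The firm should shut down if P < 58.

58


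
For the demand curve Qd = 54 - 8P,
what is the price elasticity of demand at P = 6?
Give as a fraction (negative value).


dQ/dP = -8
At P = 6: Q = 54 - 8*6 = 6
E = (dQ/dP)(P/Q) = (-8)(6/6) = -8

-8


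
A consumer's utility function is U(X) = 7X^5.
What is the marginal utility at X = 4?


MU = dU/dX = 7*5*X^(5-1)
MU = 35*X^4
At X = 4:
MU = 35 * 4^4
MU = 35 * 256 = 8960

8960


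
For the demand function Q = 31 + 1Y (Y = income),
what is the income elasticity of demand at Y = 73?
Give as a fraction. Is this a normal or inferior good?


dQ/dY = 1
At Y = 73: Q = 31 + 1*73 = 104
Ey = (dQ/dY)(Y/Q) = 1 * 73 / 104 = 73/104
Since Ey > 0, this is a normal good.

73/104 (normal good)


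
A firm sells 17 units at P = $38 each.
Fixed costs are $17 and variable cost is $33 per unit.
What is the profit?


Total Revenue = P * Q = 38 * 17 = $646
Total Cost = FC + VC*Q = 17 + 33*17 = $578
Profit = TR - TC = 646 - 578 = $68

$68


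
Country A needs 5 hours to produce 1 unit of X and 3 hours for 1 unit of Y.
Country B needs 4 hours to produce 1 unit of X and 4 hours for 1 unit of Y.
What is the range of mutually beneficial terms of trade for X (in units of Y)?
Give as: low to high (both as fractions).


Opportunity cost of X for Country A = hours_X / hours_Y = 5/3 = 5/3 units of Y
Opportunity cost of X for Country B = hours_X / hours_Y = 4/4 = 1 units of Y
Terms of trade must be between the two opportunity costs.
Range: 1 to 5/3

1 to 5/3


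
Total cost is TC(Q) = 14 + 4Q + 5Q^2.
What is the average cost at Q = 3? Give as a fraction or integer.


TC(3) = 14 + 4*3 + 5*3^2
TC(3) = 14 + 12 + 45 = 71
AC = TC/Q = 71/3 = 71/3

71/3


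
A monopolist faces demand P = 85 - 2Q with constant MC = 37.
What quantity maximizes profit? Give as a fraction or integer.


TR = P*Q = (85 - 2Q)Q = 85Q - 2Q^2
MR = dTR/dQ = 85 - 4Q
Set MR = MC:
85 - 4Q = 37
48 = 4Q
Q* = 48/4 = 12

12


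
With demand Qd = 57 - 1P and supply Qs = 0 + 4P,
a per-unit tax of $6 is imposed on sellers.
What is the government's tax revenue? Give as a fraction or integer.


With tax on sellers, new supply: Qs' = 0 + 4(P - 6)
= 4P - 24
New equilibrium quantity:
Q_new = 204/5
Tax revenue = tax * Q_new = 6 * 204/5 = 1224/5

1224/5


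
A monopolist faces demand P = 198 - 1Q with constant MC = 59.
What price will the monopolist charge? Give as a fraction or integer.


MR = 198 - 2Q
Set MR = MC: 198 - 2Q = 59
Q* = 139/2
Substitute into demand:
P* = 198 - 1*139/2 = 257/2

257/2


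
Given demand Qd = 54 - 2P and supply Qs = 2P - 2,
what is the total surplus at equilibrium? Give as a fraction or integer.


Find equilibrium: 54 - 2P = 2P - 2
54 + 2 = 4P
P* = 56/4 = 14
Q* = 2*14 - 2 = 26
Inverse demand: P = 27 - Q/2, so P_max = 27
Inverse supply: P = 1 + Q/2, so P_min = 1
CS = (1/2) * 26 * (27 - 14) = 169
PS = (1/2) * 26 * (14 - 1) = 169
TS = CS + PS = 169 + 169 = 338

338


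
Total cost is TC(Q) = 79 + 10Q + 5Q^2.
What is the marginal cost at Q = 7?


MC = dTC/dQ = 10 + 2*5*Q
At Q = 7:
MC = 10 + 10*7
MC = 10 + 70 = 80

80


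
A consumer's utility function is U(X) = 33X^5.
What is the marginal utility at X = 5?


MU = dU/dX = 33*5*X^(5-1)
MU = 165*X^4
At X = 5:
MU = 165 * 5^4
MU = 165 * 625 = 103125

103125


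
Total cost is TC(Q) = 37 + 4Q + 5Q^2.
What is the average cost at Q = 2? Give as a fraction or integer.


TC(2) = 37 + 4*2 + 5*2^2
TC(2) = 37 + 8 + 20 = 65
AC = TC/Q = 65/2 = 65/2

65/2


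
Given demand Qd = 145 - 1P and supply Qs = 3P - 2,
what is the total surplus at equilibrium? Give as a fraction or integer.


Find equilibrium: 145 - 1P = 3P - 2
145 + 2 = 4P
P* = 147/4 = 147/4
Q* = 3*147/4 - 2 = 433/4
Inverse demand: P = 145 - Q/1, so P_max = 145
Inverse supply: P = 2/3 + Q/3, so P_min = 2/3
CS = (1/2) * 433/4 * (145 - 147/4) = 187489/32
PS = (1/2) * 433/4 * (147/4 - 2/3) = 187489/96
TS = CS + PS = 187489/32 + 187489/96 = 187489/24

187489/24


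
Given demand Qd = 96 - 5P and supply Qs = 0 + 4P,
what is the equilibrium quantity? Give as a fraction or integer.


First find equilibrium price:
96 - 5P = 0 + 4P
P* = 96/9 = 32/3
Then substitute into demand:
Q* = 96 - 5 * 32/3 = 128/3

128/3


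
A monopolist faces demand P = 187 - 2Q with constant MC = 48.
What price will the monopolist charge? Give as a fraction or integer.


MR = 187 - 4Q
Set MR = MC: 187 - 4Q = 48
Q* = 139/4
Substitute into demand:
P* = 187 - 2*139/4 = 235/2

235/2


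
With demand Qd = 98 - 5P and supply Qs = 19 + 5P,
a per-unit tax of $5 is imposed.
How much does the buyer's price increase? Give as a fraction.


With a per-unit tax, the buyer's price increase depends on relative slopes.
Supply slope: d = 5, Demand slope: b = 5
Buyer's price increase = d * tax / (b + d)
= 5 * 5 / (5 + 5)
= 25 / 10 = 5/2

5/2


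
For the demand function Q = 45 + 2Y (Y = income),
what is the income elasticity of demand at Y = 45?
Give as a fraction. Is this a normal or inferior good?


dQ/dY = 2
At Y = 45: Q = 45 + 2*45 = 135
Ey = (dQ/dY)(Y/Q) = 2 * 45 / 135 = 2/3
Since Ey > 0, this is a normal good.

2/3 (normal good)


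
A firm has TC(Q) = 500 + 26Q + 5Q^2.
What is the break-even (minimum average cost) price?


AC(Q) = 500/Q + 26 + 5Q
To minimize: dAC/dQ = -500/Q^2 + 5 = 0
Q^2 = 500/5 = 100
Q* = 10
Min AC = 500/10 + 26 + 5*10
Min AC = 50 + 26 + 50 = 126

126


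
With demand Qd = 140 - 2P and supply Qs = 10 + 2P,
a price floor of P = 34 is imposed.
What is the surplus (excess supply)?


At P = 34:
Qd = 140 - 2*34 = 72
Qs = 10 + 2*34 = 78
Surplus = Qs - Qd = 78 - 72 = 6

6


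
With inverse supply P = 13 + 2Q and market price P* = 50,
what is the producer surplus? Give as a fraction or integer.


Minimum supply price (at Q=0): P_min = 13
Quantity supplied at P* = 50:
Q* = (50 - 13)/2 = 37/2
PS = (1/2) * Q* * (P* - P_min)
PS = (1/2) * 37/2 * (50 - 13)
PS = (1/2) * 37/2 * 37 = 1369/4

1369/4


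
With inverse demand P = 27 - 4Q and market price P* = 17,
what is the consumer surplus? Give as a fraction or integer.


Maximum willingness to pay (at Q=0): P_max = 27
Quantity demanded at P* = 17:
Q* = (27 - 17)/4 = 5/2
CS = (1/2) * Q* * (P_max - P*)
CS = (1/2) * 5/2 * (27 - 17)
CS = (1/2) * 5/2 * 10 = 25/2

25/2


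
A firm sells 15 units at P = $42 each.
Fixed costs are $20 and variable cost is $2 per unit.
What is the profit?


Total Revenue = P * Q = 42 * 15 = $630
Total Cost = FC + VC*Q = 20 + 2*15 = $50
Profit = TR - TC = 630 - 50 = $580

$580


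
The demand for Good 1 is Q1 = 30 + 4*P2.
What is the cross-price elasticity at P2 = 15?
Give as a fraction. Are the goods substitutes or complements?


dQ1/dP2 = 4
At P2 = 15: Q1 = 30 + 4*15 = 90
Exy = (dQ1/dP2)(P2/Q1) = 4 * 15 / 90 = 2/3
Since Exy > 0, the goods are substitutes.

2/3 (substitutes)


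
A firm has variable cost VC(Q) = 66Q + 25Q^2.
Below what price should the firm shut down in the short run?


AVC(Q) = VC(Q)/Q = 66 + 25Q
AVC is increasing in Q, so minimum AVC is at Q -> 0+.
Min AVC = 66
The firm should shut down if P < 66.

66


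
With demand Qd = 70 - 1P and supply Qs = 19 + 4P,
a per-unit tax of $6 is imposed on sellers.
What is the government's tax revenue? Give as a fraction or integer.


With tax on sellers, new supply: Qs' = 19 + 4(P - 6)
= 4P - 5
New equilibrium quantity:
Q_new = 55
Tax revenue = tax * Q_new = 6 * 55 = 330

330


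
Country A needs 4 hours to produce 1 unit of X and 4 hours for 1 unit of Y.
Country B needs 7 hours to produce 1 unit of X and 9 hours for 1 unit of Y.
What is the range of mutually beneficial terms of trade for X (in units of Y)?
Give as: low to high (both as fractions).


Opportunity cost of X for Country A = hours_X / hours_Y = 4/4 = 1 units of Y
Opportunity cost of X for Country B = hours_X / hours_Y = 7/9 = 7/9 units of Y
Terms of trade must be between the two opportunity costs.
Range: 7/9 to 1

7/9 to 1


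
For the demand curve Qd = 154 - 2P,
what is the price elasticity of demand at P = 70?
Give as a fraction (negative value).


dQ/dP = -2
At P = 70: Q = 154 - 2*70 = 14
E = (dQ/dP)(P/Q) = (-2)(70/14) = -10

-10


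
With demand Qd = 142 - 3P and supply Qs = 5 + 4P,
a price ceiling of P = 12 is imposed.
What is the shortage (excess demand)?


At P = 12:
Qd = 142 - 3*12 = 106
Qs = 5 + 4*12 = 53
Shortage = Qd - Qs = 106 - 53 = 53

53


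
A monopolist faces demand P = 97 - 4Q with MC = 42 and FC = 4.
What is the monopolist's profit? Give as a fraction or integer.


MR = MC: 97 - 8Q = 42
Q* = 55/8
P* = 97 - 4*55/8 = 139/2
Profit = (P* - MC)*Q* - FC
= (139/2 - 42)*55/8 - 4
= 55/2*55/8 - 4
= 3025/16 - 4 = 2961/16

2961/16


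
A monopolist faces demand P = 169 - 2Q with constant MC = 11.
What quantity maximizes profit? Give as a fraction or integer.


TR = P*Q = (169 - 2Q)Q = 169Q - 2Q^2
MR = dTR/dQ = 169 - 4Q
Set MR = MC:
169 - 4Q = 11
158 = 4Q
Q* = 158/4 = 79/2

79/2


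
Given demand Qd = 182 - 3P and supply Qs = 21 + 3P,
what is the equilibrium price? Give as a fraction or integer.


At equilibrium, Qd = Qs.
182 - 3P = 21 + 3P
182 - 21 = 3P + 3P
161 = 6P
P* = 161/6 = 161/6

161/6
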